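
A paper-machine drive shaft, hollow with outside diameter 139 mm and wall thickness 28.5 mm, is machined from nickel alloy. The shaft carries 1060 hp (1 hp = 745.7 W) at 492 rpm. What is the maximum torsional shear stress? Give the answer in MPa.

ω = 2π·492/60 = 51.52 rad/s, so T = P/ω = 1060×745.7 / 51.52 = 15340 N·m.
J = π(d_o⁴ − d_i⁴)/32 = π(0.139⁴ − 0.0820⁴)/32 = 3.221×10^-5 m⁴.
τ_max = T·r/J = 15340 × 0.0695 / 3.221×10^-5 = 3.310×10^7 Pa.

33.1 MPa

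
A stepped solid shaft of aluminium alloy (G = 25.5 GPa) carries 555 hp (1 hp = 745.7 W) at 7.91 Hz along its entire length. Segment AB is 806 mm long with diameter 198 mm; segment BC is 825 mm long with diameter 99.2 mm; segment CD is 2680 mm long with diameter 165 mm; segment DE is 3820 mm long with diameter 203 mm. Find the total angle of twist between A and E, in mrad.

ω = 2π·7.91 = 49.70 rad/s, so T = P/ω = 555×745.7 / 49.70 = 8327 N·m.
J_AB = π(0.198)⁴/32 = 1.51×10^-4 m⁴; J_BC = π(0.0992)⁴/32 = 9.51×10^-6 m⁴; J_CD = π(0.165)⁴/32 = 7.28×10^-5 m⁴; J_DE = π(0.203)⁴/32 = 1.67×10^-4 m⁴.
θ = (T/G)·Σ L_i/J_i = (8327/25.5×10⁹)·(0.806/1.51×10^-4 + 0.825/9.51×10^-6 + 2.68/7.28×10^-5 + 3.82/1.67×10^-4) = 0.04959 rad.

49.6 mrad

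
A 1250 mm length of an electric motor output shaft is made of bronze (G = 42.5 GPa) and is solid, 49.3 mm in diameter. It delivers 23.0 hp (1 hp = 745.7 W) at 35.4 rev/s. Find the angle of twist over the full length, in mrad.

ω = 2π·35.4 = 222.4 rad/s, so T = P/ω = 23.0×745.7 / 222.4 = 77.11 N·m.
J = πd⁴/32 = π(0.0493)⁴/32 = 5.799×10^-7 m⁴.
θ = T·L/(G·J) = 77.11 × 1.25 / (42.5×10⁹ × 5.799×10^-7) = 3.911×10^-3 rad.

3.91 mrad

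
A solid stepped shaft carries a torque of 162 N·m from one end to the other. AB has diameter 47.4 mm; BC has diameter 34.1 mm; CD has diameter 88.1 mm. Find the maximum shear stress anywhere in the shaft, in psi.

Under the same torque, τ_max = 16T/(πd³) is largest where d is smallest — segment BC (d = 34.1 mm).
τ_max = 16·162.0/(π·(0.0341)³) = 2.081×10^7 Pa.

3020 psi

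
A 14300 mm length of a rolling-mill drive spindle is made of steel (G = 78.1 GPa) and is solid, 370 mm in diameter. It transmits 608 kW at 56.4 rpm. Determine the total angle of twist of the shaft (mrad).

ω = 2π·56.4/60 = 5.906 rad/s, so T = P/ω = 608×10³ / 5.906 = 102900 N·m.
J = πd⁴/32 = π(0.370)⁴/32 = 1.840×10^-3 m⁴.
θ = T·L/(G·J) = 102900 × 14.3 / (78.1×10⁹ × 1.840×10^-3) = 0.01024 rad.

10.2 mrad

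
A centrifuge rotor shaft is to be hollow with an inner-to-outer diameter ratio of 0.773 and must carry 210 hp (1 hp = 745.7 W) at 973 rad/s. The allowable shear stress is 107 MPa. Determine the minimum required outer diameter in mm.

22.8 mm

ω = 973 rad/s, so T = P/ω = 210×745.7 / 973.0 = 160.9 N·m.
For a hollow shaft with d_i/d_o = 0.773: τ_max = 16T/(π d_o³ (1−k⁴)), so d_o = [16T/(π τ_allow (1−k⁴))]^(1/3) = [16·160.9/(π·1.07×10^8·0.6430)]^(1/3) = 0.02284 m.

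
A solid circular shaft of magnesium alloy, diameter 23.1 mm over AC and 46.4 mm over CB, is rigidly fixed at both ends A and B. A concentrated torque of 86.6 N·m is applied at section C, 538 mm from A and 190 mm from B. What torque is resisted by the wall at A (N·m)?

Compatibility: T_A·a/J_AC = T_B·b/J_CB with T_A + T_B = T₀.
J_AC = 2.80×10^-8 m⁴, J_CB = 4.55×10^-7 m⁴, so T_A = T₀·(J_AC/a)/((J_AC/a)+(J_CB/b)) = 1.839 N·m, T_B = 84.76 N·m.

1.84 N·m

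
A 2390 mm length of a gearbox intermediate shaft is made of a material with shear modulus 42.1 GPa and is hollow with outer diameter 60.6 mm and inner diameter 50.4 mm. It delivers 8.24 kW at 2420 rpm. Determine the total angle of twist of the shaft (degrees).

ω = 2π·2420/60 = 253.4 rad/s, so T = P/ω = 8.24×10³ / 253.4 = 32.51 N·m.
J = π(d_o⁴ − d_i⁴)/32 = π(0.0606⁴ − 0.0504⁴)/32 = 6.905×10^-7 m⁴.
θ = T·L/(G·J) = 32.51 × 2.39 / (42.1×10⁹ × 6.905×10^-7) = 2.673×10^-3 rad.

0.153°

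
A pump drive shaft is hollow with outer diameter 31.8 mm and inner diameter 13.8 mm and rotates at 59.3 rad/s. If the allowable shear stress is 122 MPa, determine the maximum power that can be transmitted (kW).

44.1 kW

J = π(d_o⁴ − d_i⁴)/32 = π(0.0318⁴ − 0.0138⁴)/32 = 9.683×10^-8 m⁴.
T_max = τ_allow·J/r = 1.22×10^8 × 9.683×10^-8 / 0.0159 = 743.0 N·m.
ω = 59.3 rad/s, so P_max = T_max·ω = 4.406×10^4 W.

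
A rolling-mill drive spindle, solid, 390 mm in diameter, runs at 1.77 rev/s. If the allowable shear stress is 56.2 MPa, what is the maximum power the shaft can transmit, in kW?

7280 kW

J = πd⁴/32 = π(0.390)⁴/32 = 2.271×10^-3 m⁴.
T_max = τ_allow·J/r = 5.62×10^7 × 2.271×10^-3 / 0.195 = 654600 N·m.
ω = 2π·1.77 = 11.12 rad/s, so P_max = T_max·ω = 7.280×10^6 W.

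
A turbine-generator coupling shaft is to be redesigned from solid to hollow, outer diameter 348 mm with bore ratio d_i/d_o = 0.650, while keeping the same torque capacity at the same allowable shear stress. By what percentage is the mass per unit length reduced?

34.2 %

Equal τ_max and T ⇒ the solid shaft needs d_s³ = d_o³(1−k⁴), so d_s = 348·(1−0.650⁴)^(1/3) = 325.9 mm.
Area ratio A_h/A_s = d_o²(1−k²)/d_s² = (1−k²)/(1−k⁴)^(2/3) = 0.6584.
Mass saving = 1 − 0.6584 = 34.2 %.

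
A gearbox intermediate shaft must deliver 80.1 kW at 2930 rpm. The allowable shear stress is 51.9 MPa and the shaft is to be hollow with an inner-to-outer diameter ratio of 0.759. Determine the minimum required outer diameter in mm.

33.7 mm

ω = 2π·2930/60 = 306.8 rad/s, so T = P/ω = 80.1×10³ / 306.8 = 261.1 N·m.
For a hollow shaft with d_i/d_o = 0.759: τ_max = 16T/(π d_o³ (1−k⁴)), so d_o = [16T/(π τ_allow (1−k⁴))]^(1/3) = [16·261.1/(π·5.19×10^7·0.6681)]^(1/3) = 0.03372 m.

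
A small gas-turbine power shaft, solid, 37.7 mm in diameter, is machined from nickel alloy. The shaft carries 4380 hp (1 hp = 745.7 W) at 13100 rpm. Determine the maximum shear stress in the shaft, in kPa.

ω = 2π·13100/60 = 1372 rad/s, so T = P/ω = 4380×745.7 / 1372 = 2381 N·m.
J = πd⁴/32 = π(0.0377)⁴/32 = 1.983×10^-7 m⁴.
τ_max = T·r/J = 2381 × 0.0189 / 1.983×10^-7 = 2.263×10^8 Pa.

226000 kPa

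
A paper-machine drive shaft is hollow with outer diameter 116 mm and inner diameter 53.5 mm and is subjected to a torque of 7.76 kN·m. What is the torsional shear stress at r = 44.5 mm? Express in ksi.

J = π(d_o⁴ − d_i⁴)/32 = π(0.116⁴ − 0.0535⁴)/32 = 1.697×10^-5 m⁴.
Shear stress varies linearly with radius: τ = T·r/J = 7760 × 0.0445 / 1.697×10^-5 = 2.035×10^7 Pa.

2.95 ksi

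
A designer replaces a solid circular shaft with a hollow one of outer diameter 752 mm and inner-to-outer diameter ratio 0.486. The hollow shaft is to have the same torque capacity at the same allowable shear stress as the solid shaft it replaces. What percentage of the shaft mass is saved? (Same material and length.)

20.6 %

Equal τ_max and T ⇒ the solid shaft needs d_s³ = d_o³(1−k⁴), so d_s = 752·(1−0.486⁴)^(1/3) = 737.7 mm.
Area ratio A_h/A_s = d_o²(1−k²)/d_s² = (1−k²)/(1−k⁴)^(2/3) = 0.7936.
Mass saving = 1 − 0.7936 = 20.6 %.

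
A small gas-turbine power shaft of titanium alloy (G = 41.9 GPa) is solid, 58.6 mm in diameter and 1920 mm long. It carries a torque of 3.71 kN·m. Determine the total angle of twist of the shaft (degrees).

8.41°

J = πd⁴/32 = π(0.0586)⁴/32 = 1.158×10^-6 m⁴.
θ = T·L/(G·J) = 3710 × 1.92 / (41.9×10⁹ × 1.158×10^-6) = 0.1468 rad.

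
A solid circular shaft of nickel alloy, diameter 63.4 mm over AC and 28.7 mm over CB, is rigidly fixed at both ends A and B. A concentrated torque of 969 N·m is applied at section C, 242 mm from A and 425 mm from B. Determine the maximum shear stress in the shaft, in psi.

2740 psi

Compatibility: T_A·a/J_AC = T_B·b/J_CB with T_A + T_B = T₀.
J_AC = 1.59×10^-6 m⁴, J_CB = 6.66×10^-8 m⁴, so T_A = T₀·(J_AC/a)/((J_AC/a)+(J_CB/b)) = 946.4 N·m, T_B = 22.63 N·m.
τ in each portion: τ_AC = 1.89×10^7 Pa, τ_CB = 4.88×10^6 Pa; maximum is in AC.
τ_max = T_AC·r/J = 946.4·0.0317/1.59×10^-6 = 1.891×10^7 Pa.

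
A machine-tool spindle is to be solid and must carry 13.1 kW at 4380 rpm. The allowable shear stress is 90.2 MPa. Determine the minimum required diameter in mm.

11.7 mm

ω = 2π·4380/60 = 458.7 rad/s, so T = P/ω = 13.1×10³ / 458.7 = 28.56 N·m.
For a solid shaft τ_max = 16T/(πd³), so d = (16T/(π τ_allow))^(1/3) = (16·28.56/(π·9.02×10^7))^(1/3) = 0.01173 m.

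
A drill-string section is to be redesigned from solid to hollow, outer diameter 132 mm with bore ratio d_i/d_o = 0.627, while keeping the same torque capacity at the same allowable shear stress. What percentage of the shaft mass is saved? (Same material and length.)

32.1 %

Equal τ_max and T ⇒ the solid shaft needs d_s³ = d_o³(1−k⁴), so d_s = 132·(1−0.627⁴)^(1/3) = 124.8 mm.
Area ratio A_h/A_s = d_o²(1−k²)/d_s² = (1−k²)/(1−k⁴)^(2/3) = 0.6787.
Mass saving = 1 − 0.6787 = 32.1 %.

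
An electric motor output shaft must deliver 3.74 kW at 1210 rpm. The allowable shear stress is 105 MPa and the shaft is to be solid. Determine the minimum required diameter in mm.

ω = 2π·1210/60 = 126.7 rad/s, so T = P/ω = 3.74×10³ / 126.7 = 29.52 N·m.
For a solid shaft τ_max = 16T/(πd³), so d = (16T/(π τ_allow))^(1/3) = (16·29.52/(π·1.05×10^8))^(1/3) = 0.01127 m.

11.3 mm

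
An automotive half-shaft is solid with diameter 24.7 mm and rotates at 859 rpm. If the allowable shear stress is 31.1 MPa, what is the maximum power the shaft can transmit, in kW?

8.28 kW

J = πd⁴/32 = π(0.0247)⁴/32 = 3.654×10^-8 m⁴.
T_max = τ_allow·J/r = 3.11×10^7 × 3.654×10^-8 / 0.0123 = 92.02 N·m.
ω = 2π·859/60 = 89.95 rad/s, so P_max = T_max·ω = 8278 W.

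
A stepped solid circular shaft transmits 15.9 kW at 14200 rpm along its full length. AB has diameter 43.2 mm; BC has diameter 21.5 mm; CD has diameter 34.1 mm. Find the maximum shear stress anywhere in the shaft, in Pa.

5.48e6 Pa

ω = 2π·14200/60 = 1487 rad/s, so T = P/ω = 15.9×10³ / 1487 = 10.69 N·m.
Under the same torque, τ_max = 16T/(πd³) is largest where d is smallest — segment BC (d = 21.5 mm).
τ_max = 16·10.69/(π·(0.0215)³) = 5.479×10^6 Pa.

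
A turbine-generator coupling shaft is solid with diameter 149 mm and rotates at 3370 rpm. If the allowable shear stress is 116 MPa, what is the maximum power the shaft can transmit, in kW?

26600 kW

J = πd⁴/32 = π(0.149)⁴/32 = 4.839×10^-5 m⁴.
T_max = τ_allow·J/r = 1.16×10^8 × 4.839×10^-5 / 0.0745 = 75340 N·m.
ω = 2π·3370/60 = 352.9 rad/s, so P_max = T_max·ω = 2.659×10^7 W.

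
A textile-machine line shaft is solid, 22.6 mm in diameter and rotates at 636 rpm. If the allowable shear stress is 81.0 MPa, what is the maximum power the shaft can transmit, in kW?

J = πd⁴/32 = π(0.0226)⁴/32 = 2.561×10^-8 m⁴.
T_max = τ_allow·J/r = 8.10×10^7 × 2.561×10^-8 / 0.0113 = 183.6 N·m.
ω = 2π·636/60 = 66.60 rad/s, so P_max = T_max·ω = 1.223×10^4 W.

12.2 kW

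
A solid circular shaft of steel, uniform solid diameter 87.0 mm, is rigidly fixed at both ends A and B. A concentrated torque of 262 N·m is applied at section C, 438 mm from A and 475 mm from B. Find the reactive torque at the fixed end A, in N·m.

136 N·m

With uniform GJ and both ends fixed, compatibility θ_AC = θ_CB gives T_A·a = T_B·b, together with T_A + T_B = T₀.
T_A = T₀·b/(a+b) = 262.0·475/913.0 = 136.3 N·m; T_B = 125.7 N·m.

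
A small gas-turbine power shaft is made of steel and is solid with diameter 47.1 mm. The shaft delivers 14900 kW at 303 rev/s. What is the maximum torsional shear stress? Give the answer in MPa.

381 MPa

ω = 2π·303 = 1904 rad/s, so T = P/ω = 14900×10³ / 1904 = 7826 N·m.
J = πd⁴/32 = π(0.0471)⁴/32 = 4.832×10^-7 m⁴.
τ_max = T·r/J = 7826 × 0.0236 / 4.832×10^-7 = 3.815×10^8 Pa.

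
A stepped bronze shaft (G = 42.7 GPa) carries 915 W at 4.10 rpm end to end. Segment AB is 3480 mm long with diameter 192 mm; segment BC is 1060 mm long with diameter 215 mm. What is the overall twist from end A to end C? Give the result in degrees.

ω = 2π·4.10/60 = 0.4294 rad/s, so T = P/ω = 915 / 0.4294 = 2131 N·m.
J_AB = π(0.192)⁴/32 = 1.33×10^-4 m⁴; J_BC = π(0.215)⁴/32 = 2.10×10^-4 m⁴.
θ = (T/G)·Σ L_i/J_i = (2131/42.7×10⁹)·(3.48/1.33×10^-4 + 1.06/2.10×10^-4) = 1.554×10^-3 rad.

0.0890°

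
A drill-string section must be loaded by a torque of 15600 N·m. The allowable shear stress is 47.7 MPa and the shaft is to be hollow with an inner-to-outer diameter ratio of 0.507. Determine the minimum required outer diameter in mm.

121 mm

For a hollow shaft with d_i/d_o = 0.507: τ_max = 16T/(π d_o³ (1−k⁴)), so d_o = [16T/(π τ_allow (1−k⁴))]^(1/3) = [16·15600/(π·4.77×10^7·0.9339)]^(1/3) = 0.1213 m.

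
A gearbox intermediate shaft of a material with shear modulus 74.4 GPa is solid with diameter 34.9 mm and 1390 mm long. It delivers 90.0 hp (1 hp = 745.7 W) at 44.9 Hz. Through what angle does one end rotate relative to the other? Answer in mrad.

30.5 mrad

ω = 2π·44.9 = 282.1 rad/s, so T = P/ω = 90.0×745.7 / 282.1 = 237.9 N·m.
J = πd⁴/32 = π(0.0349)⁴/32 = 1.456×10^-7 m⁴.
θ = T·L/(G·J) = 237.9 × 1.39 / (74.4×10⁹ × 1.456×10^-7) = 0.03052 rad.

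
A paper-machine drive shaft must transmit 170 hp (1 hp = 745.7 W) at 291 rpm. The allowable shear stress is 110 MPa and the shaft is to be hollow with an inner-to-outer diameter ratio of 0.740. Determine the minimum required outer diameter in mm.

ω = 2π·291/60 = 30.47 rad/s, so T = P/ω = 170×745.7 / 30.47 = 4160 N·m.
For a hollow shaft with d_i/d_o = 0.740: τ_max = 16T/(π d_o³ (1−k⁴)), so d_o = [16T/(π τ_allow (1−k⁴))]^(1/3) = [16·4160/(π·1.10×10^8·0.7001)]^(1/3) = 0.06504 m.

65.0 mm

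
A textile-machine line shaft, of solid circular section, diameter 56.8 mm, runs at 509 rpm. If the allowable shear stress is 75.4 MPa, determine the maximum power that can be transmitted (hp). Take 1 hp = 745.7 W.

J = πd⁴/32 = π(0.0568)⁴/32 = 1.022×10^-6 m⁴.
T_max = τ_allow·J/r = 7.54×10^7 × 1.022×10^-6 / 0.0284 = 2713 N·m.
ω = 2π·509/60 = 53.30 rad/s, so P_max = T_max·ω = 1.446×10^5 W.

194 hp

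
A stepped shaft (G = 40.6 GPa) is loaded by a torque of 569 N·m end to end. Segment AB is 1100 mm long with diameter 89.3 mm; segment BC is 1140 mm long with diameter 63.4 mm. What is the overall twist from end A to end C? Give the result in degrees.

J_AB = π(0.0893)⁴/32 = 6.24×10^-6 m⁴; J_BC = π(0.0634)⁴/32 = 1.59×10^-6 m⁴.
θ = (T/G)·Σ L_i/J_i = (569.0/40.6×10⁹)·(1.10/6.24×10^-6 + 1.14/1.59×10^-6) = 0.01254 rad.

0.719°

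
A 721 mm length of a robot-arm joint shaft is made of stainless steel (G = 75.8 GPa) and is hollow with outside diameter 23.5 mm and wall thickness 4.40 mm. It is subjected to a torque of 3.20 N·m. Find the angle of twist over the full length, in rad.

J = π(d_o⁴ − d_i⁴)/32 = π(0.0235⁴ − 0.0147⁴)/32 = 2.536×10^-8 m⁴.
θ = T·L/(G·J) = 3.200 × 0.721 / (75.8×10⁹ × 2.536×10^-8) = 1.200×10^-3 rad.

0.00120 rad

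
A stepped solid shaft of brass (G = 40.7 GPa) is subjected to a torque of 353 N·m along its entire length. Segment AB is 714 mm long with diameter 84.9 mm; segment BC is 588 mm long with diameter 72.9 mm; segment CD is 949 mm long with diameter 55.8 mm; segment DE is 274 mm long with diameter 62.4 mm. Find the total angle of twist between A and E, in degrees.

0.762°

J_AB = π(0.0849)⁴/32 = 5.10×10^-6 m⁴; J_BC = π(0.0729)⁴/32 = 2.77×10^-6 m⁴; J_CD = π(0.0558)⁴/32 = 9.52×10^-7 m⁴; J_DE = π(0.0624)⁴/32 = 1.49×10^-6 m⁴.
θ = (T/G)·Σ L_i/J_i = (353.0/40.7×10⁹)·(0.714/5.10×10^-6 + 0.588/2.77×10^-6 + 0.949/9.52×10^-7 + 0.274/1.49×10^-6) = 0.01330 rad.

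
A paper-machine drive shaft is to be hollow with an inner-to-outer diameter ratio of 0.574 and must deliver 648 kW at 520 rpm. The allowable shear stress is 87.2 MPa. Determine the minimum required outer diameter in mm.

92.0 mm

ω = 2π·520/60 = 54.45 rad/s, so T = P/ω = 648×10³ / 54.45 = 11900 N·m.
For a hollow shaft with d_i/d_o = 0.574: τ_max = 16T/(π d_o³ (1−k⁴)), so d_o = [16T/(π τ_allow (1−k⁴))]^(1/3) = [16·11900/(π·8.72×10^7·0.8914)]^(1/3) = 0.09204 m.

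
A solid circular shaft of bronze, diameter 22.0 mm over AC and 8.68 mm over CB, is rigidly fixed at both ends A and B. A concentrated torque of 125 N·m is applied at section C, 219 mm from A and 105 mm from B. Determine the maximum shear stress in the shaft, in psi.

Compatibility: T_A·a/J_AC = T_B·b/J_CB with T_A + T_B = T₀.
J_AC = 2.30×10^-8 m⁴, J_CB = 5.57×10^-10 m⁴, so T_A = T₀·(J_AC/a)/((J_AC/a)+(J_CB/b)) = 119.0 N·m, T_B = 6.014 N·m.
τ in each portion: τ_AC = 5.69×10^7 Pa, τ_CB = 4.68×10^7 Pa; maximum is in AC.
τ_max = T_AC·r/J = 119.0·0.0110/2.30×10^-8 = 5.691×10^7 Pa.

8250 psi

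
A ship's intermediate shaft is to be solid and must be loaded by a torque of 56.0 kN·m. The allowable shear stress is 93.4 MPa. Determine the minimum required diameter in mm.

145 mm

For a solid shaft τ_max = 16T/(πd³), so d = (16T/(π τ_allow))^(1/3) = (16·56000/(π·9.34×10^7))^(1/3) = 0.1451 m.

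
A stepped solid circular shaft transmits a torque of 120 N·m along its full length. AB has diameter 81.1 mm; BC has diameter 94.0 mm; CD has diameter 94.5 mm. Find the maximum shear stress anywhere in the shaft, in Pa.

1.15e6 Pa

Under the same torque, τ_max = 16T/(πd³) is largest where d is smallest — segment AB (d = 81.1 mm).
τ_max = 16·120.0/(π·(0.0811)³) = 1.146×10^6 Pa.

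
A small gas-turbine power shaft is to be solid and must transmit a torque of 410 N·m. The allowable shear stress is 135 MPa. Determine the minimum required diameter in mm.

For a solid shaft τ_max = 16T/(πd³), so d = (16T/(π τ_allow))^(1/3) = (16·410.0/(π·1.35×10^8))^(1/3) = 0.02492 m.

24.9 mm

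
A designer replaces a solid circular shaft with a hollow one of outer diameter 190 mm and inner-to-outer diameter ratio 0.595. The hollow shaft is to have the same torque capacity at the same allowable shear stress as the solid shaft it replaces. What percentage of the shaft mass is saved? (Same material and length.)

29.4 %

Equal τ_max and T ⇒ the solid shaft needs d_s³ = d_o³(1−k⁴), so d_s = 190·(1−0.595⁴)^(1/3) = 181.7 mm.
Area ratio A_h/A_s = d_o²(1−k²)/d_s² = (1−k²)/(1−k⁴)^(2/3) = 0.7063.
Mass saving = 1 − 0.7063 = 29.4 %.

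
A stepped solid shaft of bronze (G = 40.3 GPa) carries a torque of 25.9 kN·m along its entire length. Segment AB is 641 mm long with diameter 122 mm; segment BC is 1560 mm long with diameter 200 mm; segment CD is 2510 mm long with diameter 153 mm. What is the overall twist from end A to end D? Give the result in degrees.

3.17°

J_AB = π(0.122)⁴/32 = 2.17×10^-5 m⁴; J_BC = π(0.200)⁴/32 = 1.57×10^-4 m⁴; J_CD = π(0.153)⁴/32 = 5.38×10^-5 m⁴.
θ = (T/G)·Σ L_i/J_i = (25900/40.3×10⁹)·(0.641/2.17×10^-5 + 1.56/1.57×10^-4 + 2.51/5.38×10^-5) = 0.05531 rad.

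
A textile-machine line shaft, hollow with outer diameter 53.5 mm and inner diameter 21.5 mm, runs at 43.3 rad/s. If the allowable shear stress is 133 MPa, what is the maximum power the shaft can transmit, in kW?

J = π(d_o⁴ − d_i⁴)/32 = π(0.0535⁴ − 0.0215⁴)/32 = 7.833×10^-7 m⁴.
T_max = τ_allow·J/r = 1.33×10^8 × 7.833×10^-7 / 0.0267 = 3895 N·m.
ω = 43.3 rad/s, so P_max = T_max·ω = 1.686×10^5 W.

169 kW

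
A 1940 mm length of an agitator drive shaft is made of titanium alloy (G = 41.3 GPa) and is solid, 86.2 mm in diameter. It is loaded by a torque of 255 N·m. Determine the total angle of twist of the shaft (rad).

0.00221 rad

J = πd⁴/32 = π(0.0862)⁴/32 = 5.420×10^-6 m⁴.
θ = T·L/(G·J) = 255.0 × 1.94 / (41.3×10⁹ × 5.420×10^-6) = 2.210×10^-3 rad.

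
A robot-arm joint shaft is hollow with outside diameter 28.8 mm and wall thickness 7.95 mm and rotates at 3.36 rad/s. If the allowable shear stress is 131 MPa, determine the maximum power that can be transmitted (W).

1980 W

J = π(d_o⁴ − d_i⁴)/32 = π(0.0288⁴ − 0.0129⁴)/32 = 6.482×10^-8 m⁴.
T_max = τ_allow·J/r = 1.31×10^8 × 6.482×10^-8 / 0.0144 = 589.7 N·m.
ω = 3.36 rad/s, so P_max = T_max·ω = 1981 W.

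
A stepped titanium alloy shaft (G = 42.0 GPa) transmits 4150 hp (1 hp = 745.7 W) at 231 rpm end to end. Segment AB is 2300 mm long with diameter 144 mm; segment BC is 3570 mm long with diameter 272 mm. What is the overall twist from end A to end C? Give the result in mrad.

ω = 2π·231/60 = 24.19 rad/s, so T = P/ω = 4150×745.7 / 24.19 = 127900 N·m.
J_AB = π(0.144)⁴/32 = 4.22×10^-5 m⁴; J_BC = π(0.272)⁴/32 = 5.37×10^-4 m⁴.
θ = (T/G)·Σ L_i/J_i = (127900/42.0×10⁹)·(2.30/4.22×10^-5 + 3.57/5.37×10^-4) = 0.1862 rad.

186 mrad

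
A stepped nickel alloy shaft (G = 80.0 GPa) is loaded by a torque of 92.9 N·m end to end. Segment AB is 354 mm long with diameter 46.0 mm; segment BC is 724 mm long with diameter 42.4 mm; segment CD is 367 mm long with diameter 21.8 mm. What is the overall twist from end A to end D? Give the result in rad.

J_AB = π(0.0460)⁴/32 = 4.40×10^-7 m⁴; J_BC = π(0.0424)⁴/32 = 3.17×10^-7 m⁴; J_CD = π(0.0218)⁴/32 = 2.22×10^-8 m⁴.
θ = (T/G)·Σ L_i/J_i = (92.90/80.0×10⁹)·(0.354/4.40×10^-7 + 0.724/3.17×10^-7 + 0.367/2.22×10^-8) = 0.02281 rad.

0.0228 rad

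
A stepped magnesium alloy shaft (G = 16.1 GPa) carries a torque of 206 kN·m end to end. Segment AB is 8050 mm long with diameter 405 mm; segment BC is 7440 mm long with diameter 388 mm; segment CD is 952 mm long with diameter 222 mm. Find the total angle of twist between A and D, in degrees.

J_AB = π(0.405)⁴/32 = 2.64×10^-3 m⁴; J_BC = π(0.388)⁴/32 = 2.22×10^-3 m⁴; J_CD = π(0.222)⁴/32 = 2.38×10^-4 m⁴.
θ = (T/G)·Σ L_i/J_i = (206000/16.1×10⁹)·(8.05/2.64×10^-3 + 7.44/2.22×10^-3 + 0.952/2.38×10^-4) = 0.1329 rad.

7.61°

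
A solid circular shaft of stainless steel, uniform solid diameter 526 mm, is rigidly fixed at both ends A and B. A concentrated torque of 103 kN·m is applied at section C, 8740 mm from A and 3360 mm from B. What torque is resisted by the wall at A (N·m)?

With uniform GJ and both ends fixed, compatibility θ_AC = θ_CB gives T_A·a = T_B·b, together with T_A + T_B = T₀.
T_A = T₀·b/(a+b) = 103000·3360/12100 = 28600 N·m; T_B = 74400 N·m.

28600 N·m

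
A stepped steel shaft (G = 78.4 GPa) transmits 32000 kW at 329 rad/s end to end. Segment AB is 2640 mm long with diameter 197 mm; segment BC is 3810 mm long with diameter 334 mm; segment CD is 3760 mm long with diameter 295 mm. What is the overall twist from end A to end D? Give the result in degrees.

ω = 329 rad/s, so T = P/ω = 32000×10³ / 329.0 = 97260 N·m.
J_AB = π(0.197)⁴/32 = 1.48×10^-4 m⁴; J_BC = π(0.334)⁴/32 = 1.22×10^-3 m⁴; J_CD = π(0.295)⁴/32 = 7.44×10^-4 m⁴.
θ = (T/G)·Σ L_i/J_i = (97260/78.4×10⁹)·(2.64/1.48×10^-4 + 3.81/1.22×10^-3 + 3.76/7.44×10^-4) = 0.03229 rad.

1.85°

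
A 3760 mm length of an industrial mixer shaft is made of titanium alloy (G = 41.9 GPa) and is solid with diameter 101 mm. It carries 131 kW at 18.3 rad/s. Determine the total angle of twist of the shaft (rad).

0.0629 rad

ω = 18.3 rad/s, so T = P/ω = 131×10³ / 18.30 = 7158 N·m.
J = πd⁴/32 = π(0.101)⁴/32 = 1.022×10^-5 m⁴.
θ = T·L/(G·J) = 7158 × 3.76 / (41.9×10⁹ × 1.022×10^-5) = 0.06288 rad.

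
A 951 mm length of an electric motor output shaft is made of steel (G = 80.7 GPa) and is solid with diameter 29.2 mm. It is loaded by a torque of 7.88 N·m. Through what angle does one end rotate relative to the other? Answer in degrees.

0.0745°

J = πd⁴/32 = π(0.0292)⁴/32 = 7.137×10^-8 m⁴.
θ = T·L/(G·J) = 7.880 × 0.951 / (80.7×10⁹ × 7.137×10^-8) = 1.301×10^-3 rad.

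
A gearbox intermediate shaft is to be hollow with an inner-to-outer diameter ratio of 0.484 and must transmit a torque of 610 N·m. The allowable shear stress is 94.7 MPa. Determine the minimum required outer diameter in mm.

32.6 mm

For a hollow shaft with d_i/d_o = 0.484: τ_max = 16T/(π d_o³ (1−k⁴)), so d_o = [16T/(π τ_allow (1−k⁴))]^(1/3) = [16·610.0/(π·9.47×10^7·0.9451)]^(1/3) = 0.03262 m.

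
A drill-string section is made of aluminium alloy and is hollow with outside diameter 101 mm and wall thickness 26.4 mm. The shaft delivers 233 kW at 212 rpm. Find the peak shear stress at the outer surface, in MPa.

ω = 2π·212/60 = 22.20 rad/s, so T = P/ω = 233×10³ / 22.20 = 10500 N·m.
J = π(d_o⁴ − d_i⁴)/32 = π(0.101⁴ − 0.0482⁴)/32 = 9.686×10^-6 m⁴.
τ_max = T·r/J = 10500 × 0.0505 / 9.686×10^-6 = 5.472×10^7 Pa.

54.7 MPa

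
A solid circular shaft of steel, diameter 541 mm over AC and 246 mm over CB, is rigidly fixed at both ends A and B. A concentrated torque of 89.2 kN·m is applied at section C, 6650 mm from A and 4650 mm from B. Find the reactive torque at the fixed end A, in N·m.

Compatibility: T_A·a/J_AC = T_B·b/J_CB with T_A + T_B = T₀.
J_AC = 8.41×10^-3 m⁴, J_CB = 3.60×10^-4 m⁴, so T_A = T₀·(J_AC/a)/((J_AC/a)+(J_CB/b)) = 84060 N·m, T_B = 5139 N·m.

84100 N·m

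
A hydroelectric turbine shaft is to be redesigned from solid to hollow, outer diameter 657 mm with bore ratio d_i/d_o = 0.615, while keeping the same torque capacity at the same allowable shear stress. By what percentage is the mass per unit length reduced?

31.1 %

Equal τ_max and T ⇒ the solid shaft needs d_s³ = d_o³(1−k⁴), so d_s = 657·(1−0.615⁴)^(1/3) = 624.0 mm.
Area ratio A_h/A_s = d_o²(1−k²)/d_s² = (1−k²)/(1−k⁴)^(2/3) = 0.6892.
Mass saving = 1 − 0.6892 = 31.1 %.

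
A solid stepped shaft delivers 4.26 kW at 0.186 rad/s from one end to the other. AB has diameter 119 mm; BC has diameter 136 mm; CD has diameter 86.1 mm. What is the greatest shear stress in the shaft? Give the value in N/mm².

ω = 0.186 rad/s, so T = P/ω = 4.26×10³ / 0.1860 = 22900 N·m.
Under the same torque, τ_max = 16T/(πd³) is largest where d is smallest — segment CD (d = 86.1 mm).
τ_max = 16·22900/(π·(0.0861)³) = 1.827×10^8 Pa.

183 N/mm²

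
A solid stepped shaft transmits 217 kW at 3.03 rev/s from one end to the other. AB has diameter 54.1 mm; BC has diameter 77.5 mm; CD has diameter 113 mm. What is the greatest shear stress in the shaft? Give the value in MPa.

367 MPa

ω = 2π·3.03 = 19.04 rad/s, so T = P/ω = 217×10³ / 19.04 = 11400 N·m.
Under the same torque, τ_max = 16T/(πd³) is largest where d is smallest — segment AB (d = 54.1 mm).
τ_max = 16·11400/(π·(0.0541)³) = 3.666×10^8 Pa.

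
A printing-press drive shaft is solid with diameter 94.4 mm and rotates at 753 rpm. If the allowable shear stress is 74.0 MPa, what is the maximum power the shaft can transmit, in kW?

J = πd⁴/32 = π(0.0944)⁴/32 = 7.796×10^-6 m⁴.
T_max = τ_allow·J/r = 7.40×10^7 × 7.796×10^-6 / 0.0472 = 12220 N·m.
ω = 2π·753/60 = 78.85 rad/s, so P_max = T_max·ω = 9.638×10^5 W.

964 kW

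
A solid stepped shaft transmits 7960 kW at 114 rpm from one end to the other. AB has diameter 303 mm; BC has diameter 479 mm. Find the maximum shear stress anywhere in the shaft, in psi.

ω = 2π·114/60 = 11.94 rad/s, so T = P/ω = 7960×10³ / 11.94 = 666800 N·m.
Under the same torque, τ_max = 16T/(πd³) is largest where d is smallest — segment AB (d = 303 mm).
τ_max = 16·666800/(π·(0.303)³) = 1.221×10^8 Pa.

17700 psi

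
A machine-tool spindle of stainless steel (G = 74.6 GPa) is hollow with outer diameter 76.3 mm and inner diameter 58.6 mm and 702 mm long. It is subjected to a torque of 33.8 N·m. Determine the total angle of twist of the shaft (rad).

J = π(d_o⁴ − d_i⁴)/32 = π(0.0763⁴ − 0.0586⁴)/32 = 2.170×10^-6 m⁴.
θ = T·L/(G·J) = 33.80 × 0.702 / (74.6×10⁹ × 2.170×10^-6) = 1.466×10^-4 rad.

1.47e-4 rad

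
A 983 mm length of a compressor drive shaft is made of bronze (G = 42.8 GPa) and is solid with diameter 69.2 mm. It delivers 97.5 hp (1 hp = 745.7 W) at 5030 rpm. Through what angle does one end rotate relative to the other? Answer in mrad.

1.41 mrad

ω = 2π·5030/60 = 526.7 rad/s, so T = P/ω = 97.5×745.7 / 526.7 = 138.0 N·m.
J = πd⁴/32 = π(0.0692)⁴/32 = 2.251×10^-6 m⁴.
θ = T·L/(G·J) = 138.0 × 0.983 / (42.8×10⁹ × 2.251×10^-6) = 1.408×10^-3 rad.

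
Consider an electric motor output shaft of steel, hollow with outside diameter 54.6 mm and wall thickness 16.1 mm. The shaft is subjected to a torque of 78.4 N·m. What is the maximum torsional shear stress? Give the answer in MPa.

J = π(d_o⁴ − d_i⁴)/32 = π(0.0546⁴ − 0.0224⁴)/32 = 8.478×10^-7 m⁴.
τ_max = T·r/J = 78.40 × 0.0273 / 8.478×10^-7 = 2.525×10^6 Pa.

2.52 MPa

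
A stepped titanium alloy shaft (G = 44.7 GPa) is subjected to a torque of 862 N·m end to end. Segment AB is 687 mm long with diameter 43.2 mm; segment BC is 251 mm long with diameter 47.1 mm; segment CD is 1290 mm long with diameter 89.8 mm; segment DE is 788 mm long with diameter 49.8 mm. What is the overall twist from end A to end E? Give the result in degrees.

J_AB = π(0.0432)⁴/32 = 3.42×10^-7 m⁴; J_BC = π(0.0471)⁴/32 = 4.83×10^-7 m⁴; J_CD = π(0.0898)⁴/32 = 6.38×10^-6 m⁴; J_DE = π(0.0498)⁴/32 = 6.04×10^-7 m⁴.
θ = (T/G)·Σ L_i/J_i = (862.0/44.7×10⁹)·(0.687/3.42×10^-7 + 0.251/4.83×10^-7 + 1.29/6.38×10^-6 + 0.788/6.04×10^-7) = 0.07783 rad.

4.46°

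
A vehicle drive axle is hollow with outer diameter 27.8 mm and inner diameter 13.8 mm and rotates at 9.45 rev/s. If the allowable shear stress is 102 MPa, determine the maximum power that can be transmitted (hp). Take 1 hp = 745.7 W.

J = π(d_o⁴ − d_i⁴)/32 = π(0.0278⁴ − 0.0138⁴)/32 = 5.508×10^-8 m⁴.
T_max = τ_allow·J/r = 1.02×10^8 × 5.508×10^-8 / 0.0139 = 404.2 N·m.
ω = 2π·9.45 = 59.38 rad/s, so P_max = T_max·ω = 2.400×10^4 W.

32.2 hp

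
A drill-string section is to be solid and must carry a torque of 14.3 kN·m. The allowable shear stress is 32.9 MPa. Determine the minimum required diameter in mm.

For a solid shaft τ_max = 16T/(πd³), so d = (16T/(π τ_allow))^(1/3) = (16·14300/(π·3.29×10^7))^(1/3) = 0.1303 m.

130 mm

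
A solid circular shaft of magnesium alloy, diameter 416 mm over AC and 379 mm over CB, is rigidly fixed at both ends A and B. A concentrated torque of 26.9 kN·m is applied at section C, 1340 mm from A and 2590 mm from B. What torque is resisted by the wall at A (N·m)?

19800 N·m

Compatibility: T_A·a/J_AC = T_B·b/J_CB with T_A + T_B = T₀.
J_AC = 2.94×10^-3 m⁴, J_CB = 2.03×10^-3 m⁴, so T_A = T₀·(J_AC/a)/((J_AC/a)+(J_CB/b)) = 19830 N·m, T_B = 7069 N·m.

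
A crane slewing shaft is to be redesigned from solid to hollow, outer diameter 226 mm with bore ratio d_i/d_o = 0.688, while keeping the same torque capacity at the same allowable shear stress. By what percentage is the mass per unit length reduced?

37.6 %

Equal τ_max and T ⇒ the solid shaft needs d_s³ = d_o³(1−k⁴), so d_s = 226·(1−0.688⁴)^(1/3) = 207.7 mm.
Area ratio A_h/A_s = d_o²(1−k²)/d_s² = (1−k²)/(1−k⁴)^(2/3) = 0.6237.
Mass saving = 1 − 0.6237 = 37.6 %.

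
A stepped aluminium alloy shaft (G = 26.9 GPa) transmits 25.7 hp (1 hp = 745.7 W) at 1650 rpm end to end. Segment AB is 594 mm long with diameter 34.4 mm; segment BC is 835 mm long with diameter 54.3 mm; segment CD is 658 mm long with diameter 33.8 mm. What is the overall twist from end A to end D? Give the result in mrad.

43.0 mrad

ω = 2π·1650/60 = 172.8 rad/s, so T = P/ω = 25.7×745.7 / 172.8 = 110.9 N·m.
J_AB = π(0.0344)⁴/32 = 1.37×10^-7 m⁴; J_BC = π(0.0543)⁴/32 = 8.53×10^-7 m⁴; J_CD = π(0.0338)⁴/32 = 1.28×10^-7 m⁴.
θ = (T/G)·Σ L_i/J_i = (110.9/26.9×10⁹)·(0.594/1.37×10^-7 + 0.835/8.53×10^-7 + 0.658/1.28×10^-7) = 0.04302 rad.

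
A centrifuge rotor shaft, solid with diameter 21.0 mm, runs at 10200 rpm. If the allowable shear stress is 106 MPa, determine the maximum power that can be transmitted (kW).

J = πd⁴/32 = π(0.0210)⁴/32 = 1.909×10^-8 m⁴.
T_max = τ_allow·J/r = 1.06×10^8 × 1.909×10^-8 / 0.0105 = 192.7 N·m.
ω = 2π·10200/60 = 1068 rad/s, so P_max = T_max·ω = 2.059×10^5 W.

206 kW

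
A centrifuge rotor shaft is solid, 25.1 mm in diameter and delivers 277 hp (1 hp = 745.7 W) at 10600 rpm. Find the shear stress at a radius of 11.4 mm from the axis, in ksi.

ω = 2π·10600/60 = 1110 rad/s, so T = P/ω = 277×745.7 / 1110 = 186.1 N·m.
J = πd⁴/32 = π(0.0251)⁴/32 = 3.897×10^-8 m⁴.
Shear stress varies linearly with radius: τ = T·r/J = 186.1 × 0.0114 / 3.897×10^-8 = 5.444×10^7 Pa.

7.90 ksi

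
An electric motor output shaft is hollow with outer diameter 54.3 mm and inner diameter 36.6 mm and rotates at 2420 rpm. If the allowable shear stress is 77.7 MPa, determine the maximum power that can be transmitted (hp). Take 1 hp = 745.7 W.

J = π(d_o⁴ − d_i⁴)/32 = π(0.0543⁴ − 0.0366⁴)/32 = 6.773×10^-7 m⁴.
T_max = τ_allow·J/r = 7.77×10^7 × 6.773×10^-7 / 0.0271 = 1938 N·m.
ω = 2π·2420/60 = 253.4 rad/s, so P_max = T_max·ω = 4.912×10^5 W.

659 hp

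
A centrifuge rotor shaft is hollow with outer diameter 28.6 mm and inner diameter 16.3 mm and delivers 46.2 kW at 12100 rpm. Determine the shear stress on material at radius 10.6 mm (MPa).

6.58 MPa

ω = 2π·12100/60 = 1267 rad/s, so T = P/ω = 46.2×10³ / 1267 = 36.46 N·m.
J = π(d_o⁴ − d_i⁴)/32 = π(0.0286⁴ − 0.0163⁴)/32 = 5.875×10^-8 m⁴.
Shear stress varies linearly with radius: τ = T·r/J = 36.46 × 0.0106 / 5.875×10^-8 = 6.578×10^6 Pa.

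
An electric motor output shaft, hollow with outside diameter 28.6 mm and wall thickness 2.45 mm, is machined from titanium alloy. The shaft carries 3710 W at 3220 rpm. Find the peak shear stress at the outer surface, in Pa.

ω = 2π·3220/60 = 337.2 rad/s, so T = P/ω = 3710 / 337.2 = 11.00 N·m.
J = π(d_o⁴ − d_i⁴)/32 = π(0.0286⁴ − 0.0237⁴)/32 = 3.471×10^-8 m⁴.
τ_max = T·r/J = 11.00 × 0.0143 / 3.471×10^-8 = 4.533×10^6 Pa.

4.53e6 Pa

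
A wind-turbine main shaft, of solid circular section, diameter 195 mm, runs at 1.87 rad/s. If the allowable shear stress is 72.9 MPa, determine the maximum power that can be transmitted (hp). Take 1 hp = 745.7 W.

J = πd⁴/32 = π(0.195)⁴/32 = 1.420×10^-4 m⁴.
T_max = τ_allow·J/r = 7.29×10^7 × 1.420×10^-4 / 0.0975 = 106100 N·m.
ω = 1.87 rad/s, so P_max = T_max·ω = 1.985×10^5 W.

266 hp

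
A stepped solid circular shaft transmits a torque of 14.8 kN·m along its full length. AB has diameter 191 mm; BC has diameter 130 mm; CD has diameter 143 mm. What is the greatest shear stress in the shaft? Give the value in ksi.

4.98 ksi

Under the same torque, τ_max = 16T/(πd³) is largest where d is smallest — segment BC (d = 130 mm).
τ_max = 16·14800/(π·(0.130)³) = 3.431×10^7 Pa.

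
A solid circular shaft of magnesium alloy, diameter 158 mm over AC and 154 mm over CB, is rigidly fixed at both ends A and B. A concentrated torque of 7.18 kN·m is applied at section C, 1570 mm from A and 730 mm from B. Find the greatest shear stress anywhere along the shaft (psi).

Compatibility: T_A·a/J_AC = T_B·b/J_CB with T_A + T_B = T₀.
J_AC = 6.12×10^-5 m⁴, J_CB = 5.52×10^-5 m⁴, so T_A = T₀·(J_AC/a)/((J_AC/a)+(J_CB/b)) = 2441 N·m, T_B = 4739 N·m.
τ in each portion: τ_AC = 3.15×10^6 Pa, τ_CB = 6.61×10^6 Pa; maximum is in CB.
τ_max = T_CB·r/J = 4739·0.0770/5.52×10^-5 = 6.608×10^6 Pa.

958 psi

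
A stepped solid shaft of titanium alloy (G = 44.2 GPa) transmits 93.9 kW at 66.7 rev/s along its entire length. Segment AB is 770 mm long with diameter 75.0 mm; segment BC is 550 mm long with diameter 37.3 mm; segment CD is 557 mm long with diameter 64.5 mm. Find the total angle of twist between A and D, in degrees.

1.01°

ω = 2π·66.7 = 419.1 rad/s, so T = P/ω = 93.9×10³ / 419.1 = 224.1 N·m.
J_AB = π(0.0750)⁴/32 = 3.11×10^-6 m⁴; J_BC = π(0.0373)⁴/32 = 1.90×10^-7 m⁴; J_CD = π(0.0645)⁴/32 = 1.70×10^-6 m⁴.
θ = (T/G)·Σ L_i/J_i = (224.1/44.2×10⁹)·(0.770/3.11×10^-6 + 0.550/1.90×10^-7 + 0.557/1.70×10^-6) = 0.01759 rad.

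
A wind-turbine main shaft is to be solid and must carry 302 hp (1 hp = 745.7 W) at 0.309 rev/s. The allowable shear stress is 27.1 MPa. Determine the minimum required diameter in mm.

279 mm

ω = 2π·0.309 = 1.942 rad/s, so T = P/ω = 302×745.7 / 1.942 = 116000 N·m.
For a solid shaft τ_max = 16T/(πd³), so d = (16T/(π τ_allow))^(1/3) = (16·116000/(π·2.71×10^7))^(1/3) = 0.2793 m.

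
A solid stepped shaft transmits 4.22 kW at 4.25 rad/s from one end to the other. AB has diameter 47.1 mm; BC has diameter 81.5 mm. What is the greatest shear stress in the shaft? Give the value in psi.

ω = 4.25 rad/s, so T = P/ω = 4.22×10³ / 4.250 = 992.9 N·m.
Under the same torque, τ_max = 16T/(πd³) is largest where d is smallest — segment AB (d = 47.1 mm).
τ_max = 16·992.9/(π·(0.0471)³) = 4.840×10^7 Pa.

7020 psi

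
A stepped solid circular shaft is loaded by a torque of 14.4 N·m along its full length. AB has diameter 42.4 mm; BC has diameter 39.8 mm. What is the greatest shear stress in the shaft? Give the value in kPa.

1160 kPa

Under the same torque, τ_max = 16T/(πd³) is largest where d is smallest — segment BC (d = 39.8 mm).
τ_max = 16·14.40/(π·(0.0398)³) = 1.163×10^6 Pa.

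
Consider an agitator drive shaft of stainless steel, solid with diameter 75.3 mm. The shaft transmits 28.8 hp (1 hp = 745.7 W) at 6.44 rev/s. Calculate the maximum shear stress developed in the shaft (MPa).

ω = 2π·6.44 = 40.46 rad/s, so T = P/ω = 28.8×745.7 / 40.46 = 530.8 N·m.
J = πd⁴/32 = π(0.0753)⁴/32 = 3.156×10^-6 m⁴.
τ_max = T·r/J = 530.8 × 0.0376 / 3.156×10^-6 = 6.331×10^6 Pa.

6.33 MPa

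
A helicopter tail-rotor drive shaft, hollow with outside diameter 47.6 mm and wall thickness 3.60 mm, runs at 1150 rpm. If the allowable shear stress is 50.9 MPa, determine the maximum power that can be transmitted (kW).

62.4 kW

J = π(d_o⁴ − d_i⁴)/32 = π(0.0476⁴ − 0.0404⁴)/32 = 2.425×10^-7 m⁴.
T_max = τ_allow·J/r = 5.09×10^7 × 2.425×10^-7 / 0.0238 = 518.5 N·m.
ω = 2π·1150/60 = 120.4 rad/s, so P_max = T_max·ω = 6.245×10^4 W.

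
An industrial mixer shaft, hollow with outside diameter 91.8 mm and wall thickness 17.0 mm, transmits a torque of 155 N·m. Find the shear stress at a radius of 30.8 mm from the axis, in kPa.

812 kPa

J = π(d_o⁴ − d_i⁴)/32 = π(0.0918⁴ − 0.0578⁴)/32 = 5.876×10^-6 m⁴.
Shear stress varies linearly with radius: τ = T·r/J = 155.0 × 0.0308 / 5.876×10^-6 = 8.124×10^5 Pa.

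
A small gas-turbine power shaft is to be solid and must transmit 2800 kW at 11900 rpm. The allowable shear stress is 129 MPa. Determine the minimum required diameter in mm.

44.6 mm

ω = 2π·11900/60 = 1246 rad/s, so T = P/ω = 2800×10³ / 1246 = 2247 N·m.
For a solid shaft τ_max = 16T/(πd³), so d = (16T/(π τ_allow))^(1/3) = (16·2247/(π·1.29×10^8))^(1/3) = 0.04460 m.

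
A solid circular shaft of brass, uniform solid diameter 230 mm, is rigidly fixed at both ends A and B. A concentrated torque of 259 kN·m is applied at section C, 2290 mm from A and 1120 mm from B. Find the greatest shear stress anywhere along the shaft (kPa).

72800 kPa

With uniform GJ and both ends fixed, compatibility θ_AC = θ_CB gives T_A·a = T_B·b, together with T_A + T_B = T₀.
T_A = T₀·b/(a+b) = 259000·1120/3410 = 85070 N·m; T_B = 173900 N·m.
τ in each portion: τ_AC = 3.56×10^7 Pa, τ_CB = 7.28×10^7 Pa; maximum is in CB.
τ_max = T_CB·r/J = 173900·0.115/2.75×10^-4 = 7.281×10^7 Pa.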